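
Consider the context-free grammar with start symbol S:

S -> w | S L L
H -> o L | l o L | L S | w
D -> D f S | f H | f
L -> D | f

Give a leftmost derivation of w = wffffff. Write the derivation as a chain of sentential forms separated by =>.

S => SLL   [S -> S L L]
SLL => SLLLL   [S -> S L L]
SLLLL => SLLLLLL   [S -> S L L]
SLLLLLL => wLLLLLL   [S -> w]
wLLLLLL => wfLLLLL   [L -> f]
wfLLLLL => wffLLLL   [L -> f]
wffLLLL => wfffLLL   [L -> f]
wfffLLL => wffffLL   [L -> f]
wffffLL => wfffffL   [L -> f]
wfffffL => wffffff   [L -> f]

S=>SLL=>SLLLL=>SLLLLLL=>wLLLLLL=>wfLLLLL=>wffLLLL=>wfffLLL=>wffffLL=>wfffffL=>wffffff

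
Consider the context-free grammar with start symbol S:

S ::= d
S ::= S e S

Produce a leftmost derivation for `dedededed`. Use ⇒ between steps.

S⇒SeS⇒SeSeS⇒SeSeSeS⇒SeSeSeSeS⇒deSeSeSeS⇒dedeSeSeS⇒dededeSeS⇒dedededeS⇒dedededed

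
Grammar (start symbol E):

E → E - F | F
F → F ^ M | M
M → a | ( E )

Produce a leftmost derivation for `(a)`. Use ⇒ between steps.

E ⇒ F ⇒ M ⇒ (E) ⇒ (F) ⇒ (M) ⇒ (a)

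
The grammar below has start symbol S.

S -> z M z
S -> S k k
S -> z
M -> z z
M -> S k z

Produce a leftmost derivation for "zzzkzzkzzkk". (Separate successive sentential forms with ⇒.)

S ⇒ Skk ⇒ zMzkk ⇒ zSkzzkk ⇒ zzMzkzzkk ⇒ zzSkzzkzzkk ⇒ zzzkzzkzzkk

S ⇒ Skk   [S -> S k k]
Skk ⇒ zMzkk   [S -> z M z]
zMzkk ⇒ zSkzzkk   [M -> S k z]
zSkzzkk ⇒ zzMzkzzkk   [S -> z M z]
zzMzkzzkk ⇒ zzSkzzkzzkk   [M -> S k z]
zzSkzzkzzkk ⇒ zzzkzzkzzkk   [S -> z]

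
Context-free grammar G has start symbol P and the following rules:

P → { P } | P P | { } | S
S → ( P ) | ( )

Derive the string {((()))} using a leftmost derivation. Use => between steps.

P => {P}   [P → { P }]
{P} => {S}   [P → S]
{S} => {(P)}   [S → ( P )]
{(P)} => {(S)}   [P → S]
{(S)} => {((P))}   [S → ( P )]
{((P))} => {((S))}   [P → S]
{((S))} => {((()))}   [S → ( )]

P=>{P}=>{S}=>{(P)}=>{(S)}=>{((P))}=>{((S))}=>{((()))}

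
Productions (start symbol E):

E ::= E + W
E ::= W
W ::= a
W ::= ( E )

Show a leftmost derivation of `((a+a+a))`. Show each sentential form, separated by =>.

E => W   [E ::= W]
W => (E)   [W ::= ( E )]
(E) => (W)   [E ::= W]
(W) => ((E))   [W ::= ( E )]
((E)) => ((E+W))   [E ::= E + W]
((E+W)) => ((E+W+W))   [E ::= E + W]
((E+W+W)) => ((W+W+W))   [E ::= W]
((W+W+W)) => ((a+W+W))   [W ::= a]
((a+W+W)) => ((a+a+W))   [W ::= a]
((a+a+W)) => ((a+a+a))   [W ::= a]

E => W => (E) => (W) => ((E)) => ((E+W)) => ((E+W+W)) => ((W+W+W)) => ((a+W+W)) => ((a+a+W)) => ((a+a+a))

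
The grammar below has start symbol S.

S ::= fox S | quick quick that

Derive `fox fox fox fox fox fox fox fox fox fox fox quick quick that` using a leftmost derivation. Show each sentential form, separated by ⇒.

S ⇒ fox S ⇒ fox fox S ⇒ fox fox fox S ⇒ fox fox fox fox S ⇒ fox fox fox fox fox S ⇒ fox fox fox fox fox fox S ⇒ fox fox fox fox fox fox fox S ⇒ fox fox fox fox fox fox fox fox S ⇒ fox fox fox fox fox fox fox fox fox S ⇒ fox fox fox fox fox fox fox fox fox fox S ⇒ fox fox fox fox fox fox fox fox fox fox fox S ⇒ fox fox fox fox fox fox fox fox fox fox fox quick quick that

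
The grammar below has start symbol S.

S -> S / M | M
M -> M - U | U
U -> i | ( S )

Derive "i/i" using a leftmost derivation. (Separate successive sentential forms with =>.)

S => S/M   [S -> S / M]
S/M => M/M   [S -> M]
M/M => U/M   [M -> U]
U/M => i/M   [U -> i]
i/M => i/U   [M -> U]
i/U => i/i   [U -> i]

S=>S/M=>M/M=>U/M=>i/M=>i/U=>i/i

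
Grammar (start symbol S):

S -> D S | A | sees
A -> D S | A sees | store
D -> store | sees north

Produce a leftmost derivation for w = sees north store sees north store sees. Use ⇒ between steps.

S ⇒ A ⇒ D S ⇒ sees north S ⇒ sees north D S ⇒ sees north store S ⇒ sees north store D S ⇒ sees north store sees north S ⇒ sees north store sees north A ⇒ sees north store sees north A sees ⇒ sees north store sees north store sees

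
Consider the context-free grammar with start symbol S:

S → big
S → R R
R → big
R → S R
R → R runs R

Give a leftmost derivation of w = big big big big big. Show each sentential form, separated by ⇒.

S ⇒ R R ⇒ S R R ⇒ R R R R ⇒ big R R R ⇒ big S R R R ⇒ big big R R R ⇒ big big big R R ⇒ big big big big R ⇒ big big big big big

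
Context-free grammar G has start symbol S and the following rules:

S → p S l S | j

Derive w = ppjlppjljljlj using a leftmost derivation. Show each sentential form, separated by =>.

S => pSlS   [S → p S l S]
pSlS => ppSlSlS   [S → p S l S]
ppSlSlS => ppjlSlS   [S → j]
ppjlSlS => ppjlpSlSlS   [S → p S l S]
ppjlpSlSlS => ppjlppSlSlSlS   [S → p S l S]
ppjlppSlSlSlS => ppjlppjlSlSlS   [S → j]
ppjlppjlSlSlS => ppjlppjljlSlS   [S → j]
ppjlppjljlSlS => ppjlppjljljlS   [S → j]
ppjlppjljljlS => ppjlppjljljlj   [S → j]

S => pSlS => ppSlSlS => ppjlSlS => ppjlpSlSlS => ppjlppSlSlSlS => ppjlppjlSlSlS => ppjlppjljlSlS => ppjlppjljljlS => ppjlppjljljlj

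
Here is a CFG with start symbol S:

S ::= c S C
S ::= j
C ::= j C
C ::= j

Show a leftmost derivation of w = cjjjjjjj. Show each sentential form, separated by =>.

S => cSC   [S ::= c S C]
cSC => cjC   [S ::= j]
cjC => cjjC   [C ::= j C]
cjjC => cjjjC   [C ::= j C]
cjjjC => cjjjjC   [C ::= j C]
cjjjjC => cjjjjjC   [C ::= j C]
cjjjjjC => cjjjjjjC   [C ::= j C]
cjjjjjjC => cjjjjjjj   [C ::= j]

S=>cSC=>cjC=>cjjC=>cjjjC=>cjjjjC=>cjjjjjC=>cjjjjjjC=>cjjjjjjj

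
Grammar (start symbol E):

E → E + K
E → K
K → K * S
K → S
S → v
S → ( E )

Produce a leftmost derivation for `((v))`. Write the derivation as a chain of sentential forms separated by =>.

E=>K=>S=>(E)=>(K)=>(S)=>((E))=>((K))=>((S))=>((v))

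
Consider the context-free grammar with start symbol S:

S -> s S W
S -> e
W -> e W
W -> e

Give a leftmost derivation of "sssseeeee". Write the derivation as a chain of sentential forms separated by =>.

S => sSW => ssSWW => sssSWWW => ssssSWWWW => sssseWWWW => sssseeWWW => sssseeeWW => sssseeeeW => sssseeeee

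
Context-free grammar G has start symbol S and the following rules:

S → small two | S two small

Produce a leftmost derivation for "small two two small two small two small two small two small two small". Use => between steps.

S => S two small => S two small two small => S two small two small two small => S two small two small two small two small => S two small two small two small two small two small => S two small two small two small two small two small two small => small two two small two small two small two small two small two small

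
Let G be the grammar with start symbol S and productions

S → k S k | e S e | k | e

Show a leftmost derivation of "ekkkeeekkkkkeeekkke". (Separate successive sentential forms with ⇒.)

S ⇒ eSe   [S → e S e]
eSe ⇒ ekSke   [S → k S k]
ekSke ⇒ ekkSkke   [S → k S k]
ekkSkke ⇒ ekkkSkkke   [S → k S k]
ekkkSkkke ⇒ ekkkeSekkke   [S → e S e]
ekkkeSekkke ⇒ ekkkeeSeekkke   [S → e S e]
ekkkeeSeekkke ⇒ ekkkeeeSeeekkke   [S → e S e]
ekkkeeeSeeekkke ⇒ ekkkeeekSkeeekkke   [S → k S k]
ekkkeeekSkeeekkke ⇒ ekkkeeekkSkkeeekkke   [S → k S k]
ekkkeeekkSkkeeekkke ⇒ ekkkeeekkkkkeeekkke   [S → k]

S ⇒ eSe ⇒ ekSke ⇒ ekkSkke ⇒ ekkkSkkke ⇒ ekkkeSekkke ⇒ ekkkeeSeekkke ⇒ ekkkeeeSeeekkke ⇒ ekkkeeekSkeeekkke ⇒ ekkkeeekkSkkeeekkke ⇒ ekkkeeekkkkkeeekkke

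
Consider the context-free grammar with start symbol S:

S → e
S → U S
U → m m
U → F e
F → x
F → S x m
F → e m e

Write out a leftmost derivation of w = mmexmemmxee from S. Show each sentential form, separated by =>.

S => US   [S → U S]
US => FeS   [U → F e]
FeS => SxmeS   [F → S x m]
SxmeS => USxmeS   [S → U S]
USxmeS => mmSxmeS   [U → m m]
mmSxmeS => mmexmeS   [S → e]
mmexmeS => mmexmeUS   [S → U S]
mmexmeUS => mmexmemmS   [U → m m]
mmexmemmS => mmexmemmUS   [S → U S]
mmexmemmUS => mmexmemmFeS   [U → F e]
mmexmemmFeS => mmexmemmxeS   [F → x]
mmexmemmxeS => mmexmemmxee   [S → e]

S => US => FeS => SxmeS => USxmeS => mmSxmeS => mmexmeS => mmexmeUS => mmexmemmS => mmexmemmUS => mmexmemmFeS => mmexmemmxeS => mmexmemmxee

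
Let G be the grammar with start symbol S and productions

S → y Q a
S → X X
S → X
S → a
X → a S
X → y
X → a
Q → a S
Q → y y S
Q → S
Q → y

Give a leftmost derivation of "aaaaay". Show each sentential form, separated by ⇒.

S ⇒ X   [S → X]
X ⇒ aS   [X → a S]
aS ⇒ aXX   [S → X X]
aXX ⇒ aaSX   [X → a S]
aaSX ⇒ aaXXX   [S → X X]
aaXXX ⇒ aaaSXX   [X → a S]
aaaSXX ⇒ aaaaXX   [S → a]
aaaaXX ⇒ aaaaaX   [X → a]
aaaaaX ⇒ aaaaay   [X → y]

S⇒X⇒aS⇒aXX⇒aaSX⇒aaXXX⇒aaaSXX⇒aaaaXX⇒aaaaaX⇒aaaaay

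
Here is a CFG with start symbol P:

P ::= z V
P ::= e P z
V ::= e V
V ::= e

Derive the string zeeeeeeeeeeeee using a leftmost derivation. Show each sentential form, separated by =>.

P => zV => zeV => zeeV => zeeeV => zeeeeV => zeeeeeV => zeeeeeeV => zeeeeeeeV => zeeeeeeeeV => zeeeeeeeeeV => zeeeeeeeeeeV => zeeeeeeeeeeeV => zeeeeeeeeeeeeV => zeeeeeeeeeeeee

P => zV   [P ::= z V]
zV => zeV   [V ::= e V]
zeV => zeeV   [V ::= e V]
zeeV => zeeeV   [V ::= e V]
zeeeV => zeeeeV   [V ::= e V]
zeeeeV => zeeeeeV   [V ::= e V]
zeeeeeV => zeeeeeeV   [V ::= e V]
zeeeeeeV => zeeeeeeeV   [V ::= e V]
zeeeeeeeV => zeeeeeeeeV   [V ::= e V]
zeeeeeeeeV => zeeeeeeeeeV   [V ::= e V]
zeeeeeeeeeV => zeeeeeeeeeeV   [V ::= e V]
zeeeeeeeeeeV => zeeeeeeeeeeeV   [V ::= e V]
zeeeeeeeeeeeV => zeeeeeeeeeeeeV   [V ::= e V]
zeeeeeeeeeeeeV => zeeeeeeeeeeeee   [V ::= e]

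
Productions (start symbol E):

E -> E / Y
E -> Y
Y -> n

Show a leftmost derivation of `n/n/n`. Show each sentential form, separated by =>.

E => E/Y => E/Y/Y => Y/Y/Y => n/Y/Y => n/n/Y => n/n/n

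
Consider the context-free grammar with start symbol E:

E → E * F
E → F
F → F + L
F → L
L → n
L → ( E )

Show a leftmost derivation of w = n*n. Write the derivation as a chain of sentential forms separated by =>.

E => E*F   [E → E * F]
E*F => F*F   [E → F]
F*F => L*F   [F → L]
L*F => n*F   [L → n]
n*F => n*L   [F → L]
n*L => n*n   [L → n]

E=>E*F=>F*F=>L*F=>n*F=>n*L=>n*n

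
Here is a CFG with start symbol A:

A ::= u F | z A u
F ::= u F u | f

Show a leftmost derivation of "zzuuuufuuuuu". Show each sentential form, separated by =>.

A => zAu   [A ::= z A u]
zAu => zzAuu   [A ::= z A u]
zzAuu => zzuFuu   [A ::= u F]
zzuFuu => zzuuFuuu   [F ::= u F u]
zzuuFuuu => zzuuuFuuuu   [F ::= u F u]
zzuuuFuuuu => zzuuuuFuuuuu   [F ::= u F u]
zzuuuuFuuuuu => zzuuuufuuuuu   [F ::= f]

A => zAu => zzAuu => zzuFuu => zzuuFuuu => zzuuuFuuuu => zzuuuuFuuuuu => zzuuuufuuuuu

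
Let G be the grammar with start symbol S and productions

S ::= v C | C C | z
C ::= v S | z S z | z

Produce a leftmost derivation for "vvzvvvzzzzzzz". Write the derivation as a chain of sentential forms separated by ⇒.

S ⇒ vC ⇒ vvS ⇒ vvCC ⇒ vvzSzC ⇒ vvzCCzC ⇒ vvzvSCzC ⇒ vvzvvCCzC ⇒ vvzvvvSCzC ⇒ vvzvvvCCCzC ⇒ vvzvvvzCCzC ⇒ vvzvvvzzSzCzC ⇒ vvzvvvzzzzCzC ⇒ vvzvvvzzzzzzC ⇒ vvzvvvzzzzzzz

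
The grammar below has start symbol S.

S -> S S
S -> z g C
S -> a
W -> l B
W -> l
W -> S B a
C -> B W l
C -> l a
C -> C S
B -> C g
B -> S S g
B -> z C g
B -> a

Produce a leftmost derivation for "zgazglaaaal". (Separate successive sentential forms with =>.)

S => zgC => zgBWl => zgaWl => zgaSBal => zgazgCBal => zgazgCSBal => zgazglaSBal => zgazglaaBal => zgazglaaaal

S => zgC   [S -> z g C]
zgC => zgBWl   [C -> B W l]
zgBWl => zgaWl   [B -> a]
zgaWl => zgaSBal   [W -> S B a]
zgaSBal => zgazgCBal   [S -> z g C]
zgazgCBal => zgazgCSBal   [C -> C S]
zgazgCSBal => zgazglaSBal   [C -> l a]
zgazglaSBal => zgazglaaBal   [S -> a]
zgazglaaBal => zgazglaaaal   [B -> a]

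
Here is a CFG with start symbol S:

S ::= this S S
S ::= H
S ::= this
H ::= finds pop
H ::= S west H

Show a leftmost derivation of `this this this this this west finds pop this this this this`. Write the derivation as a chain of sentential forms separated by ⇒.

S ⇒ this S S ⇒ this this S S S ⇒ this this this S S S S ⇒ this this this this S S S S S ⇒ this this this this H S S S S ⇒ this this this this S west H S S S S ⇒ this this this this this west H S S S S ⇒ this this this this this west finds pop S S S S ⇒ this this this this this west finds pop this S S S ⇒ this this this this this west finds pop this this S S ⇒ this this this this this west finds pop this this this S ⇒ this this this this this west finds pop this this this this

S ⇒ this S S   [S ::= this S S]
this S S ⇒ this this S S S   [S ::= this S S]
this this S S S ⇒ this this this S S S S   [S ::= this S S]
this this this S S S S ⇒ this this this this S S S S S   [S ::= this S S]
this this this this S S S S S ⇒ this this this this H S S S S   [S ::= H]
this this this this H S S S S ⇒ this this this this S west H S S S S   [H ::= S west H]
this this this this S west H S S S S ⇒ this this this this this west H S S S S   [S ::= this]
this this this this this west H S S S S ⇒ this this this this this west finds pop S S S S   [H ::= finds pop]
this this this this this west finds pop S S S S ⇒ this this this this this west finds pop this S S S   [S ::= this]
this this this this this west finds pop this S S S ⇒ this this this this this west finds pop this this S S   [S ::= this]
this this this this this west finds pop this this S S ⇒ this this this this this west finds pop this this this S   [S ::= this]
this this this this this west finds pop this this this S ⇒ this this this this this west finds pop this this this this   [S ::= this]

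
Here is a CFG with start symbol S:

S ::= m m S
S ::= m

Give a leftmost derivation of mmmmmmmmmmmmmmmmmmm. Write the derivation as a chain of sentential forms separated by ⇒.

S ⇒ mmS ⇒ mmmmS ⇒ mmmmmmS ⇒ mmmmmmmmS ⇒ mmmmmmmmmmS ⇒ mmmmmmmmmmmmS ⇒ mmmmmmmmmmmmmmS ⇒ mmmmmmmmmmmmmmmmS ⇒ mmmmmmmmmmmmmmmmmmS ⇒ mmmmmmmmmmmmmmmmmmm

S ⇒ mmS   [S ::= m m S]
mmS ⇒ mmmmS   [S ::= m m S]
mmmmS ⇒ mmmmmmS   [S ::= m m S]
mmmmmmS ⇒ mmmmmmmmS   [S ::= m m S]
mmmmmmmmS ⇒ mmmmmmmmmmS   [S ::= m m S]
mmmmmmmmmmS ⇒ mmmmmmmmmmmmS   [S ::= m m S]
mmmmmmmmmmmmS ⇒ mmmmmmmmmmmmmmS   [S ::= m m S]
mmmmmmmmmmmmmmS ⇒ mmmmmmmmmmmmmmmmS   [S ::= m m S]
mmmmmmmmmmmmmmmmS ⇒ mmmmmmmmmmmmmmmmmmS   [S ::= m m S]
mmmmmmmmmmmmmmmmmmS ⇒ mmmmmmmmmmmmmmmmmmm   [S ::= m]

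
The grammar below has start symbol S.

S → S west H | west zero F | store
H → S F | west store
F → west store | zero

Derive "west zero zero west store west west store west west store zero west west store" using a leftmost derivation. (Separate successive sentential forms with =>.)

S => S west H   [S → S west H]
S west H => S west H west H   [S → S west H]
S west H west H => west zero F west H west H   [S → west zero F]
west zero F west H west H => west zero zero west H west H   [F → zero]
west zero zero west H west H => west zero zero west S F west H   [H → S F]
west zero zero west S F west H => west zero zero west S west H F west H   [S → S west H]
west zero zero west S west H F west H => west zero zero west S west H west H F west H   [S → S west H]
west zero zero west S west H west H F west H => west zero zero west store west H west H F west H   [S → store]
west zero zero west store west H west H F west H => west zero zero west store west west store west H F west H   [H → west store]
west zero zero west store west west store west H F west H => west zero zero west store west west store west west store F west H   [H → west store]
west zero zero west store west west store west west store F west H => west zero zero west store west west store west west store zero west H   [F → zero]
west zero zero west store west west store west west store zero west H => west zero zero west store west west store west west store zero west west store   [H → west store]

S => S west H => S west H west H => west zero F west H west H => west zero zero west H west H => west zero zero west S F west H => west zero zero west S west H F west H => west zero zero west S west H west H F west H => west zero zero west store west H west H F west H => west zero zero west store west west store west H F west H => west zero zero west store west west store west west store F west H => west zero zero west store west west store west west store zero west H => west zero zero west store west west store west west store zero west west store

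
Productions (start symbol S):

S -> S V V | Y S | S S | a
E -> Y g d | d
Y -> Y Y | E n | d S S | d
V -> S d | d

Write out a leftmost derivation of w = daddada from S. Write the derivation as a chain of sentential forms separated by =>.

S => YS   [S -> Y S]
YS => YYS   [Y -> Y Y]
YYS => dSSYS   [Y -> d S S]
dSSYS => dSVVSYS   [S -> S V V]
dSVVSYS => daVVSYS   [S -> a]
daVVSYS => dadVSYS   [V -> d]
dadVSYS => daddSYS   [V -> d]
daddSYS => daddaYS   [S -> a]
daddaYS => daddadS   [Y -> d]
daddadS => daddada   [S -> a]

S => YS => YYS => dSSYS => dSVVSYS => daVVSYS => dadVSYS => daddSYS => daddaYS => daddadS => daddada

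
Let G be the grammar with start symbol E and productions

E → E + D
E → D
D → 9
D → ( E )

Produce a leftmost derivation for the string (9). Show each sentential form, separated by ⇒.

E ⇒ D   [E → D]
D ⇒ (E)   [D → ( E )]
(E) ⇒ (D)   [E → D]
(D) ⇒ (9)   [D → 9]

E⇒D⇒(E)⇒(D)⇒(9)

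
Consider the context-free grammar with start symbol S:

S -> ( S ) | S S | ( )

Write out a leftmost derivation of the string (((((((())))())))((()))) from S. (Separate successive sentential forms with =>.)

S => (S) => (SS) => ((S)S) => (((S))S) => ((((S)))S) => ((((SS)))S) => (((((S)S)))S) => ((((((S))S)))S) => (((((((S)))S)))S) => (((((((())))S)))S) => (((((((())))())))S) => (((((((())))())))(S)) => (((((((())))())))((S))) => (((((((())))())))((())))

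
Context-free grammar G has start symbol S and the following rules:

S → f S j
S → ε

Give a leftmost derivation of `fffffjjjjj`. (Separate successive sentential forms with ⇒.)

S ⇒ fSj ⇒ ffSjj ⇒ fffSjjj ⇒ ffffSjjjj ⇒ fffffSjjjjj ⇒ fffffjjjjj

S ⇒ fSj   [S → f S j]
fSj ⇒ ffSjj   [S → f S j]
ffSjj ⇒ fffSjjj   [S → f S j]
fffSjjj ⇒ ffffSjjjj   [S → f S j]
ffffSjjjj ⇒ fffffSjjjjj   [S → f S j]
fffffSjjjjj ⇒ fffffjjjjj   [S → ε]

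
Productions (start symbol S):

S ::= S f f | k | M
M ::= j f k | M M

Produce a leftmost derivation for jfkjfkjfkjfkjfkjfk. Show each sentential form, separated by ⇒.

S ⇒ M ⇒ MM ⇒ MMM ⇒ MMMM ⇒ MMMMM ⇒ MMMMMM ⇒ jfkMMMMM ⇒ jfkjfkMMMM ⇒ jfkjfkjfkMMM ⇒ jfkjfkjfkjfkMM ⇒ jfkjfkjfkjfkjfkM ⇒ jfkjfkjfkjfkjfkjfk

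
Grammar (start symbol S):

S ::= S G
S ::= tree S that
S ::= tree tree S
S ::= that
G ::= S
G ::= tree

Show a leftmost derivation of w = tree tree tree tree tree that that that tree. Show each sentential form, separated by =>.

S => tree tree S => tree tree S G => tree tree tree tree S G => tree tree tree tree tree S that G => tree tree tree tree tree S G that G => tree tree tree tree tree that G that G => tree tree tree tree tree that S that G => tree tree tree tree tree that that that G => tree tree tree tree tree that that that tree

S => tree tree S   [S ::= tree tree S]
tree tree S => tree tree S G   [S ::= S G]
tree tree S G => tree tree tree tree S G   [S ::= tree tree S]
tree tree tree tree S G => tree tree tree tree tree S that G   [S ::= tree S that]
tree tree tree tree tree S that G => tree tree tree tree tree S G that G   [S ::= S G]
tree tree tree tree tree S G that G => tree tree tree tree tree that G that G   [S ::= that]
tree tree tree tree tree that G that G => tree tree tree tree tree that S that G   [G ::= S]
tree tree tree tree tree that S that G => tree tree tree tree tree that that that G   [S ::= that]
tree tree tree tree tree that that that G => tree tree tree tree tree that that that tree   [G ::= tree]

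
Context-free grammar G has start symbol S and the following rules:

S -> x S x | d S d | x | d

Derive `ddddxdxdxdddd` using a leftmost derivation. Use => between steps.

S => dSd => ddSdd => dddSddd => ddddSdddd => ddddxSxdddd => ddddxdSdxdddd => ddddxdxdxdddd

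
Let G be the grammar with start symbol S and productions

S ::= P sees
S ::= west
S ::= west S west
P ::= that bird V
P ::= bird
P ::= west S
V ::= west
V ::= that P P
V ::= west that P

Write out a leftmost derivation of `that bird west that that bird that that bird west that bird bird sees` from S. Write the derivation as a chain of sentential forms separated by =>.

S => P sees => that bird V sees => that bird west that P sees => that bird west that that bird V sees => that bird west that that bird that P P sees => that bird west that that bird that that bird V P sees => that bird west that that bird that that bird west that P P sees => that bird west that that bird that that bird west that bird P sees => that bird west that that bird that that bird west that bird bird sees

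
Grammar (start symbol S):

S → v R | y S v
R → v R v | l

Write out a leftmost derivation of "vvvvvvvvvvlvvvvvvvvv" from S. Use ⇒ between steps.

S ⇒ vR ⇒ vvRv ⇒ vvvRvv ⇒ vvvvRvvv ⇒ vvvvvRvvvv ⇒ vvvvvvRvvvvv ⇒ vvvvvvvRvvvvvv ⇒ vvvvvvvvRvvvvvvv ⇒ vvvvvvvvvRvvvvvvvv ⇒ vvvvvvvvvvRvvvvvvvvv ⇒ vvvvvvvvvvlvvvvvvvvv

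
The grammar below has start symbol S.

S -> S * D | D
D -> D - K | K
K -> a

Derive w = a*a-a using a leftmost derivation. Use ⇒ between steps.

S ⇒ S*D ⇒ D*D ⇒ K*D ⇒ a*D ⇒ a*D-K ⇒ a*K-K ⇒ a*a-K ⇒ a*a-a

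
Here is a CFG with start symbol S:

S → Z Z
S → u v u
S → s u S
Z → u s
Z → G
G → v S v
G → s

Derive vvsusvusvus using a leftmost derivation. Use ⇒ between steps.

S ⇒ ZZ ⇒ GZ ⇒ vSvZ ⇒ vZZvZ ⇒ vGZvZ ⇒ vvSvZvZ ⇒ vvZZvZvZ ⇒ vvGZvZvZ ⇒ vvsZvZvZ ⇒ vvsusvZvZ ⇒ vvsusvusvZ ⇒ vvsusvusvus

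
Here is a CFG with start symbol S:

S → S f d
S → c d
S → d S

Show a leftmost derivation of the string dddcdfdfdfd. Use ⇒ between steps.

S ⇒ dS   [S → d S]
dS ⇒ dSfd   [S → S f d]
dSfd ⇒ dSfdfd   [S → S f d]
dSfdfd ⇒ dSfdfdfd   [S → S f d]
dSfdfdfd ⇒ ddSfdfdfd   [S → d S]
ddSfdfdfd ⇒ dddSfdfdfd   [S → d S]
dddSfdfdfd ⇒ dddcdfdfdfd   [S → c d]

S⇒dS⇒dSfd⇒dSfdfd⇒dSfdfdfd⇒ddSfdfdfd⇒dddSfdfdfd⇒dddcdfdfdfd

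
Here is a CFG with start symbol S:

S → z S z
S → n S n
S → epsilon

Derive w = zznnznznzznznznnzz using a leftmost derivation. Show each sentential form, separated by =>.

S=>zSz=>zzSzz=>zznSnzz=>zznnSnnzz=>zznnzSznnzz=>zznnznSnznnzz=>zznnznzSznznnzz=>zznnznznSnznznnzz=>zznnznznzSznznznnzz=>zznnznznzznznznnzz

S => zSz   [S → z S z]
zSz => zzSzz   [S → z S z]
zzSzz => zznSnzz   [S → n S n]
zznSnzz => zznnSnnzz   [S → n S n]
zznnSnnzz => zznnzSznnzz   [S → z S z]
zznnzSznnzz => zznnznSnznnzz   [S → n S n]
zznnznSnznnzz => zznnznzSznznnzz   [S → z S z]
zznnznzSznznnzz => zznnznznSnznznnzz   [S → n S n]
zznnznznSnznznnzz => zznnznznzSznznznnzz   [S → z S z]
zznnznznzSznznznnzz => zznnznznzznznznnzz   [S → epsilon]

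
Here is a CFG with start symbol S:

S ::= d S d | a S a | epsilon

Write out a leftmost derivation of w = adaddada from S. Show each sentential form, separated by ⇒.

S ⇒ aSa ⇒ adSda ⇒ adaSada ⇒ adadSdada ⇒ adaddada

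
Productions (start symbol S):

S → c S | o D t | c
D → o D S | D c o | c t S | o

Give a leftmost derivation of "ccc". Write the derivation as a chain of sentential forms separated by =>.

S => cS   [S → c S]
cS => ccS   [S → c S]
ccS => ccc   [S → c]

S => cS => ccS => ccc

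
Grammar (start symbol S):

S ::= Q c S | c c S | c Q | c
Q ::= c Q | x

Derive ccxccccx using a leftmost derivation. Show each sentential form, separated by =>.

S => ccS   [S ::= c c S]
ccS => ccQcS   [S ::= Q c S]
ccQcS => ccxcS   [Q ::= x]
ccxcS => ccxccQ   [S ::= c Q]
ccxccQ => ccxcccQ   [Q ::= c Q]
ccxcccQ => ccxccccQ   [Q ::= c Q]
ccxccccQ => ccxccccx   [Q ::= x]

S => ccS => ccQcS => ccxcS => ccxccQ => ccxcccQ => ccxccccQ => ccxccccx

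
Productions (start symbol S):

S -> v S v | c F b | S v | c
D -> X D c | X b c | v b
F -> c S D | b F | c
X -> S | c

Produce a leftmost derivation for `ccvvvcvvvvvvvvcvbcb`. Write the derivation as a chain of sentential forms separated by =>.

S=>cFb=>ccSDb=>ccvSvDb=>ccvSvvDb=>ccvSvvvDb=>ccvSvvvvDb=>ccvSvvvvvDb=>ccvvSvvvvvvDb=>ccvvvSvvvvvvvDb=>ccvvvcvvvvvvvDb=>ccvvvcvvvvvvvXbcb=>ccvvvcvvvvvvvSbcb=>ccvvvcvvvvvvvvSvbcb=>ccvvvcvvvvvvvvcvbcb

S => cFb   [S -> c F b]
cFb => ccSDb   [F -> c S D]
ccSDb => ccvSvDb   [S -> v S v]
ccvSvDb => ccvSvvDb   [S -> S v]
ccvSvvDb => ccvSvvvDb   [S -> S v]
ccvSvvvDb => ccvSvvvvDb   [S -> S v]
ccvSvvvvDb => ccvSvvvvvDb   [S -> S v]
ccvSvvvvvDb => ccvvSvvvvvvDb   [S -> v S v]
ccvvSvvvvvvDb => ccvvvSvvvvvvvDb   [S -> v S v]
ccvvvSvvvvvvvDb => ccvvvcvvvvvvvDb   [S -> c]
ccvvvcvvvvvvvDb => ccvvvcvvvvvvvXbcb   [D -> X b c]
ccvvvcvvvvvvvXbcb => ccvvvcvvvvvvvSbcb   [X -> S]
ccvvvcvvvvvvvSbcb => ccvvvcvvvvvvvvSvbcb   [S -> v S v]
ccvvvcvvvvvvvvSvbcb => ccvvvcvvvvvvvvcvbcb   [S -> c]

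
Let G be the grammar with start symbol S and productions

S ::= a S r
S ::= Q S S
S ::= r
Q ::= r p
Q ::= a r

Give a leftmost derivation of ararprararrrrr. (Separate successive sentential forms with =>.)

S => QSS   [S ::= Q S S]
QSS => arSS   [Q ::= a r]
arSS => araSrS   [S ::= a S r]
araSrS => araQSSrS   [S ::= Q S S]
araQSSrS => ararpSSrS   [Q ::= r p]
ararpSSrS => ararprSrS   [S ::= r]
ararprSrS => ararprQSSrS   [S ::= Q S S]
ararprQSSrS => ararprarSSrS   [Q ::= a r]
ararprarSSrS => ararpraraSrSrS   [S ::= a S r]
ararpraraSrSrS => ararprararrSrS   [S ::= r]
ararprararrSrS => ararprararrrrS   [S ::= r]
ararprararrrrS => ararprararrrrr   [S ::= r]

S => QSS => arSS => araSrS => araQSSrS => ararpSSrS => ararprSrS => ararprQSSrS => ararprarSSrS => ararpraraSrSrS => ararprararrSrS => ararprararrrrS => ararprararrrrr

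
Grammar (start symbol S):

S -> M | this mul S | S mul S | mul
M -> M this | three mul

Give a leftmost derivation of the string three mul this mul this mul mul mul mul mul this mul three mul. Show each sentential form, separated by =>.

S => S mul S => S mul S mul S => M mul S mul S => M this mul S mul S => three mul this mul S mul S => three mul this mul this mul S mul S => three mul this mul this mul S mul S mul S => three mul this mul this mul mul mul S mul S => three mul this mul this mul mul mul mul mul S => three mul this mul this mul mul mul mul mul this mul S => three mul this mul this mul mul mul mul mul this mul M => three mul this mul this mul mul mul mul mul this mul three mul

S => S mul S   [S -> S mul S]
S mul S => S mul S mul S   [S -> S mul S]
S mul S mul S => M mul S mul S   [S -> M]
M mul S mul S => M this mul S mul S   [M -> M this]
M this mul S mul S => three mul this mul S mul S   [M -> three mul]
three mul this mul S mul S => three mul this mul this mul S mul S   [S -> this mul S]
three mul this mul this mul S mul S => three mul this mul this mul S mul S mul S   [S -> S mul S]
three mul this mul this mul S mul S mul S => three mul this mul this mul mul mul S mul S   [S -> mul]
three mul this mul this mul mul mul S mul S => three mul this mul this mul mul mul mul mul S   [S -> mul]
three mul this mul this mul mul mul mul mul S => three mul this mul this mul mul mul mul mul this mul S   [S -> this mul S]
three mul this mul this mul mul mul mul mul this mul S => three mul this mul this mul mul mul mul mul this mul M   [S -> M]
three mul this mul this mul mul mul mul mul this mul M => three mul this mul this mul mul mul mul mul this mul three mul   [M -> three mul]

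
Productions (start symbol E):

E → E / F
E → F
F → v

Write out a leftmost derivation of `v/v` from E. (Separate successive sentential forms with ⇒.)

E ⇒ E/F   [E → E / F]
E/F ⇒ F/F   [E → F]
F/F ⇒ v/F   [F → v]
v/F ⇒ v/v   [F → v]

E⇒E/F⇒F/F⇒v/F⇒v/v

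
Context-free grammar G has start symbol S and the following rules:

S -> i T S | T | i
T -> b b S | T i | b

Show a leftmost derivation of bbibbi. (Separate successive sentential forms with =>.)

S => T   [S -> T]
T => Ti   [T -> T i]
Ti => bbSi   [T -> b b S]
bbSi => bbiTSi   [S -> i T S]
bbiTSi => bbibSi   [T -> b]
bbibSi => bbibTi   [S -> T]
bbibTi => bbibbi   [T -> b]

S=>T=>Ti=>bbSi=>bbiTSi=>bbibSi=>bbibTi=>bbibbi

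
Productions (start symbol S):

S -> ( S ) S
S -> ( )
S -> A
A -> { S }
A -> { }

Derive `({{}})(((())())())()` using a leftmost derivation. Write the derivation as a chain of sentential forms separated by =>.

S => (S)S   [S -> ( S ) S]
(S)S => (A)S   [S -> A]
(A)S => ({S})S   [A -> { S }]
({S})S => ({A})S   [S -> A]
({A})S => ({{}})S   [A -> { }]
({{}})S => ({{}})(S)S   [S -> ( S ) S]
({{}})(S)S => ({{}})((S)S)S   [S -> ( S ) S]
({{}})((S)S)S => ({{}})(((S)S)S)S   [S -> ( S ) S]
({{}})(((S)S)S)S => ({{}})(((())S)S)S   [S -> ( )]
({{}})(((())S)S)S => ({{}})(((())())S)S   [S -> ( )]
({{}})(((())())S)S => ({{}})(((())())())S   [S -> ( )]
({{}})(((())())())S => ({{}})(((())())())()   [S -> ( )]

S => (S)S => (A)S => ({S})S => ({A})S => ({{}})S => ({{}})(S)S => ({{}})((S)S)S => ({{}})(((S)S)S)S => ({{}})(((())S)S)S => ({{}})(((())())S)S => ({{}})(((())())())S => ({{}})(((())())())()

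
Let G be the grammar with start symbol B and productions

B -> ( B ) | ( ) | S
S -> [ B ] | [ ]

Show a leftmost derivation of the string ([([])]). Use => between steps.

B => (B) => (S) => ([B]) => ([(B)]) => ([(S)]) => ([([])])

B => (B)   [B -> ( B )]
(B) => (S)   [B -> S]
(S) => ([B])   [S -> [ B ]]
([B]) => ([(B)])   [B -> ( B )]
([(B)]) => ([(S)])   [B -> S]
([(S)]) => ([([])])   [S -> [ ]]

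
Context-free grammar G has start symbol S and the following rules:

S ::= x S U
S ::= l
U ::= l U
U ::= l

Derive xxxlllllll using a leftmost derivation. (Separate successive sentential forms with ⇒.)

S⇒xSU⇒xxSUU⇒xxxSUUU⇒xxxlUUU⇒xxxllUUU⇒xxxlllUUU⇒xxxllllUU⇒xxxlllllUU⇒xxxllllllU⇒xxxlllllll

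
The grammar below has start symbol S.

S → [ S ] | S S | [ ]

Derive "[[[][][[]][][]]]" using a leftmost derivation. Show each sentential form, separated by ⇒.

S⇒[S]⇒[[S]]⇒[[SS]]⇒[[[]S]]⇒[[[]SS]]⇒[[[]SSS]]⇒[[[][]SS]]⇒[[[][]SSS]]⇒[[[][][S]SS]]⇒[[[][][[]]SS]]⇒[[[][][[]][]S]]⇒[[[][][[]][][]]]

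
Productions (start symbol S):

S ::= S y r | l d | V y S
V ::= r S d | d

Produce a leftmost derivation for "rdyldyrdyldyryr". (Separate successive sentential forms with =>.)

S => Syr   [S ::= S y r]
Syr => Syryr   [S ::= S y r]
Syryr => VySyryr   [S ::= V y S]
VySyryr => rSdySyryr   [V ::= r S d]
rSdySyryr => rSyrdySyryr   [S ::= S y r]
rSyrdySyryr => rVySyrdySyryr   [S ::= V y S]
rVySyrdySyryr => rdySyrdySyryr   [V ::= d]
rdySyrdySyryr => rdyldyrdySyryr   [S ::= l d]
rdyldyrdySyryr => rdyldyrdyldyryr   [S ::= l d]

S => Syr => Syryr => VySyryr => rSdySyryr => rSyrdySyryr => rVySyrdySyryr => rdySyrdySyryr => rdyldyrdySyryr => rdyldyrdyldyryr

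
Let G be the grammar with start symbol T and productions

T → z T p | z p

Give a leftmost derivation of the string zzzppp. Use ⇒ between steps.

T ⇒ zTp ⇒ zzTpp ⇒ zzzppp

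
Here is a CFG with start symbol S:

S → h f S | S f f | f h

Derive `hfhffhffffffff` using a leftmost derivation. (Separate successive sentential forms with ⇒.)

S ⇒ Sff ⇒ Sffff ⇒ Sffffff ⇒ hfSffffff ⇒ hfhfSffffff ⇒ hfhfSffffffff ⇒ hfhffhffffffff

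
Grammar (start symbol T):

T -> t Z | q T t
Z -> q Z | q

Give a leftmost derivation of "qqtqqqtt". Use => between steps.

T => qTt => qqTtt => qqtZtt => qqtqZtt => qqtqqZtt => qqtqqqtt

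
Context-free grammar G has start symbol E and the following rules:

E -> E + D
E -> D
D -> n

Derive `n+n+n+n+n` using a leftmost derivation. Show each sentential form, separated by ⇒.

E ⇒ E+D ⇒ E+D+D ⇒ E+D+D+D ⇒ E+D+D+D+D ⇒ D+D+D+D+D ⇒ n+D+D+D+D ⇒ n+n+D+D+D ⇒ n+n+n+D+D ⇒ n+n+n+n+D ⇒ n+n+n+n+n

E ⇒ E+D   [E -> E + D]
E+D ⇒ E+D+D   [E -> E + D]
E+D+D ⇒ E+D+D+D   [E -> E + D]
E+D+D+D ⇒ E+D+D+D+D   [E -> E + D]
E+D+D+D+D ⇒ D+D+D+D+D   [E -> D]
D+D+D+D+D ⇒ n+D+D+D+D   [D -> n]
n+D+D+D+D ⇒ n+n+D+D+D   [D -> n]
n+n+D+D+D ⇒ n+n+n+D+D   [D -> n]
n+n+n+D+D ⇒ n+n+n+n+D   [D -> n]
n+n+n+n+D ⇒ n+n+n+n+n   [D -> n]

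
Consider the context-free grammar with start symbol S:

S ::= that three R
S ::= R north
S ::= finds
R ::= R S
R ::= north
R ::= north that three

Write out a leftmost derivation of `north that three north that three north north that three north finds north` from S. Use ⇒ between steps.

S ⇒ R north ⇒ R S north ⇒ R S S north ⇒ R S S S north ⇒ north S S S north ⇒ north that three R S S north ⇒ north that three north S S north ⇒ north that three north that three R S north ⇒ north that three north that three R S S north ⇒ north that three north that three north S S north ⇒ north that three north that three north R north S north ⇒ north that three north that three north north that three north S north ⇒ north that three north that three north north that three north finds north

S ⇒ R north   [S ::= R north]
R north ⇒ R S north   [R ::= R S]
R S north ⇒ R S S north   [R ::= R S]
R S S north ⇒ R S S S north   [R ::= R S]
R S S S north ⇒ north S S S north   [R ::= north]
north S S S north ⇒ north that three R S S north   [S ::= that three R]
north that three R S S north ⇒ north that three north S S north   [R ::= north]
north that three north S S north ⇒ north that three north that three R S north   [S ::= that three R]
north that three north that three R S north ⇒ north that three north that three R S S north   [R ::= R S]
north that three north that three R S S north ⇒ north that three north that three north S S north   [R ::= north]
north that three north that three north S S north ⇒ north that three north that three north R north S north   [S ::= R north]
north that three north that three north R north S north ⇒ north that three north that three north north that three north S north   [R ::= north that three]
north that three north that three north north that three north S north ⇒ north that three north that three north north that three north finds north   [S ::= finds]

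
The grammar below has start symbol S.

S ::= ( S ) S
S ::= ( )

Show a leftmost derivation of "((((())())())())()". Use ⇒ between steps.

S ⇒ (S)S   [S ::= ( S ) S]
(S)S ⇒ ((S)S)S   [S ::= ( S ) S]
((S)S)S ⇒ (((S)S)S)S   [S ::= ( S ) S]
(((S)S)S)S ⇒ ((((S)S)S)S)S   [S ::= ( S ) S]
((((S)S)S)S)S ⇒ ((((())S)S)S)S   [S ::= ( )]
((((())S)S)S)S ⇒ ((((())())S)S)S   [S ::= ( )]
((((())())S)S)S ⇒ ((((())())())S)S   [S ::= ( )]
((((())())())S)S ⇒ ((((())())())())S   [S ::= ( )]
((((())())())())S ⇒ ((((())())())())()   [S ::= ( )]

S⇒(S)S⇒((S)S)S⇒(((S)S)S)S⇒((((S)S)S)S)S⇒((((())S)S)S)S⇒((((())())S)S)S⇒((((())())())S)S⇒((((())())())())S⇒((((())())())())()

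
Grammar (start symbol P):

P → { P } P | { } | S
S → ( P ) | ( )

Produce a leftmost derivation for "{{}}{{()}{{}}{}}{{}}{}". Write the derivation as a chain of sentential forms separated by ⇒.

P ⇒ {P}P   [P → { P } P]
{P}P ⇒ {{}}P   [P → { }]
{{}}P ⇒ {{}}{P}P   [P → { P } P]
{{}}{P}P ⇒ {{}}{{P}P}P   [P → { P } P]
{{}}{{P}P}P ⇒ {{}}{{S}P}P   [P → S]
{{}}{{S}P}P ⇒ {{}}{{()}P}P   [S → ( )]
{{}}{{()}P}P ⇒ {{}}{{()}{P}P}P   [P → { P } P]
{{}}{{()}{P}P}P ⇒ {{}}{{()}{{}}P}P   [P → { }]
{{}}{{()}{{}}P}P ⇒ {{}}{{()}{{}}{}}P   [P → { }]
{{}}{{()}{{}}{}}P ⇒ {{}}{{()}{{}}{}}{P}P   [P → { P } P]
{{}}{{()}{{}}{}}{P}P ⇒ {{}}{{()}{{}}{}}{{}}P   [P → { }]
{{}}{{()}{{}}{}}{{}}P ⇒ {{}}{{()}{{}}{}}{{}}{}   [P → { }]

P ⇒ {P}P ⇒ {{}}P ⇒ {{}}{P}P ⇒ {{}}{{P}P}P ⇒ {{}}{{S}P}P ⇒ {{}}{{()}P}P ⇒ {{}}{{()}{P}P}P ⇒ {{}}{{()}{{}}P}P ⇒ {{}}{{()}{{}}{}}P ⇒ {{}}{{()}{{}}{}}{P}P ⇒ {{}}{{()}{{}}{}}{{}}P ⇒ {{}}{{()}{{}}{}}{{}}{}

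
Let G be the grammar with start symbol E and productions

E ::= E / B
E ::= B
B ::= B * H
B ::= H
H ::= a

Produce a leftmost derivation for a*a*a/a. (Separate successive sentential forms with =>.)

E => E/B   [E ::= E / B]
E/B => B/B   [E ::= B]
B/B => B*H/B   [B ::= B * H]
B*H/B => B*H*H/B   [B ::= B * H]
B*H*H/B => H*H*H/B   [B ::= H]
H*H*H/B => a*H*H/B   [H ::= a]
a*H*H/B => a*a*H/B   [H ::= a]
a*a*H/B => a*a*a/B   [H ::= a]
a*a*a/B => a*a*a/H   [B ::= H]
a*a*a/H => a*a*a/a   [H ::= a]

E=>E/B=>B/B=>B*H/B=>B*H*H/B=>H*H*H/B=>a*H*H/B=>a*a*H/B=>a*a*a/B=>a*a*a/H=>a*a*a/a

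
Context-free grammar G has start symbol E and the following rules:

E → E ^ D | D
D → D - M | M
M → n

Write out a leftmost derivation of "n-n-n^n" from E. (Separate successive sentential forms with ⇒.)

E ⇒ E^D   [E → E ^ D]
E^D ⇒ D^D   [E → D]
D^D ⇒ D-M^D   [D → D - M]
D-M^D ⇒ D-M-M^D   [D → D - M]
D-M-M^D ⇒ M-M-M^D   [D → M]
M-M-M^D ⇒ n-M-M^D   [M → n]
n-M-M^D ⇒ n-n-M^D   [M → n]
n-n-M^D ⇒ n-n-n^D   [M → n]
n-n-n^D ⇒ n-n-n^M   [D → M]
n-n-n^M ⇒ n-n-n^n   [M → n]

E ⇒ E^D ⇒ D^D ⇒ D-M^D ⇒ D-M-M^D ⇒ M-M-M^D ⇒ n-M-M^D ⇒ n-n-M^D ⇒ n-n-n^D ⇒ n-n-n^M ⇒ n-n-n^n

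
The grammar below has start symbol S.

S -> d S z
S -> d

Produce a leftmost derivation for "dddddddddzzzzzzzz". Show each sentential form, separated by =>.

S => dSz => ddSzz => dddSzzz => ddddSzzzz => dddddSzzzzz => ddddddSzzzzzz => dddddddSzzzzzzz => ddddddddSzzzzzzzz => dddddddddzzzzzzzz

S => dSz   [S -> d S z]
dSz => ddSzz   [S -> d S z]
ddSzz => dddSzzz   [S -> d S z]
dddSzzz => ddddSzzzz   [S -> d S z]
ddddSzzzz => dddddSzzzzz   [S -> d S z]
dddddSzzzzz => ddddddSzzzzzz   [S -> d S z]
ddddddSzzzzzz => dddddddSzzzzzzz   [S -> d S z]
dddddddSzzzzzzz => ddddddddSzzzzzzzz   [S -> d S z]
ddddddddSzzzzzzzz => dddddddddzzzzzzzz   [S -> d]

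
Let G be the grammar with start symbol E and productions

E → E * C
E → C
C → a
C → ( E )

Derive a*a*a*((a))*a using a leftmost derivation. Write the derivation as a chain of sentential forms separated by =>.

E => E*C   [E → E * C]
E*C => E*C*C   [E → E * C]
E*C*C => E*C*C*C   [E → E * C]
E*C*C*C => E*C*C*C*C   [E → E * C]
E*C*C*C*C => C*C*C*C*C   [E → C]
C*C*C*C*C => a*C*C*C*C   [C → a]
a*C*C*C*C => a*a*C*C*C   [C → a]
a*a*C*C*C => a*a*a*C*C   [C → a]
a*a*a*C*C => a*a*a*(E)*C   [C → ( E )]
a*a*a*(E)*C => a*a*a*(C)*C   [E → C]
a*a*a*(C)*C => a*a*a*((E))*C   [C → ( E )]
a*a*a*((E))*C => a*a*a*((C))*C   [E → C]
a*a*a*((C))*C => a*a*a*((a))*C   [C → a]
a*a*a*((a))*C => a*a*a*((a))*a   [C → a]

E=>E*C=>E*C*C=>E*C*C*C=>E*C*C*C*C=>C*C*C*C*C=>a*C*C*C*C=>a*a*C*C*C=>a*a*a*C*C=>a*a*a*(E)*C=>a*a*a*(C)*C=>a*a*a*((E))*C=>a*a*a*((C))*C=>a*a*a*((a))*C=>a*a*a*((a))*a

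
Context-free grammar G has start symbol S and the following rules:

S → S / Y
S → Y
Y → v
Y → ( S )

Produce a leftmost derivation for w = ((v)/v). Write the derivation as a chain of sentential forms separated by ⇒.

S ⇒ Y ⇒ (S) ⇒ (S/Y) ⇒ (Y/Y) ⇒ ((S)/Y) ⇒ ((Y)/Y) ⇒ ((v)/Y) ⇒ ((v)/v)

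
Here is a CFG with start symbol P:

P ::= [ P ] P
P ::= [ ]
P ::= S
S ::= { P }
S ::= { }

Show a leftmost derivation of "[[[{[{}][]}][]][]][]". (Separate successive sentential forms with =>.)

P=>[P]P=>[[P]P]P=>[[[P]P]P]P=>[[[S]P]P]P=>[[[{P}]P]P]P=>[[[{[P]P}]P]P]P=>[[[{[S]P}]P]P]P=>[[[{[{}]P}]P]P]P=>[[[{[{}][]}]P]P]P=>[[[{[{}][]}][]]P]P=>[[[{[{}][]}][]][]]P=>[[[{[{}][]}][]][]][]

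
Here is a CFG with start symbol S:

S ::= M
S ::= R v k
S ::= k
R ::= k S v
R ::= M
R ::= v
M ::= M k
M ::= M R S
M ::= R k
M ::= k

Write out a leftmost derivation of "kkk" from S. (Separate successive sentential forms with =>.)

S=>M=>MRS=>kRS=>kMS=>kkS=>kkk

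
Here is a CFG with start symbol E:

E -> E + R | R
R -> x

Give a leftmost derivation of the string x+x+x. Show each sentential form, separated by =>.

E => E+R   [E -> E + R]
E+R => E+R+R   [E -> E + R]
E+R+R => R+R+R   [E -> R]
R+R+R => x+R+R   [R -> x]
x+R+R => x+x+R   [R -> x]
x+x+R => x+x+x   [R -> x]

E => E+R => E+R+R => R+R+R => x+R+R => x+x+R => x+x+x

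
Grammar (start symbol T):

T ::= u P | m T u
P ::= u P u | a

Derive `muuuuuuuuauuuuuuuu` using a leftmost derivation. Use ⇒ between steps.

T ⇒ mTu ⇒ muPu ⇒ muuPuu ⇒ muuuPuuu ⇒ muuuuPuuuu ⇒ muuuuuPuuuuu ⇒ muuuuuuPuuuuuu ⇒ muuuuuuuPuuuuuuu ⇒ muuuuuuuuPuuuuuuuu ⇒ muuuuuuuuauuuuuuuu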